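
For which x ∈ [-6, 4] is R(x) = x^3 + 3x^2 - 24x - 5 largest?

Differentiating, R'(x) = 3x^2 + 6x - 24; which vanishes at x = -4 and x = 2.
Compare values at every candidate in [-6, 4]: R(-6) = 31; R(-4) = 75; R(2) = -33; R(4) = 11.
Hence the absolute maximum is 75 at x = -4.

-4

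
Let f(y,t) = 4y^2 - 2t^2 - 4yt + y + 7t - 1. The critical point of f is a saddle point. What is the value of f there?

∂f/∂y = 8y - 4t + 1 = 0 and ∂f/∂t = -4y - 4t + 7 = 0, so (y, t) = (1/2, 5/4).
The Hessian has f_{yy} = 8, f_{tt} = -4, f_{yt} = -4, giving D = -48 < 0, so the point is a saddle point.
f(1/2, 5/4) = 29/8.

29/8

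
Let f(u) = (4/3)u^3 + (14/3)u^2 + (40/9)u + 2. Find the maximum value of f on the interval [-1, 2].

362/9

f'(u) = 4u^2 + (28/3)u + 40/9, whose only zero in [-1, 2] is u = -2/3.
Compare values at every candidate in [-1, 2]: f(-1) = 8/9; f(-2/3) = 58/81; f(2) = 362/9.
Hence the absolute maximum is 362/9 at u = 2.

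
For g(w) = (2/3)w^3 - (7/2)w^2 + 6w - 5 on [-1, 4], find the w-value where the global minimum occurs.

-1

The derivative is 2w^2 - 7w + 6, which vanishes at w = 3/2 and w = 2.
Compare values at every candidate in [-1, 4]: g(-1) = -91/6; g(3/2) = -13/8; g(2) = -5/3; g(4) = 17/3.
So the minimum is g(-1) = -91/6.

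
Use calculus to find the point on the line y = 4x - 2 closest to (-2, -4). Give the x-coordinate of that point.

-10/17

Minimize D(x)^2 = (x + 2)^2 + (4x + 2)^2.
d/dx[D^2] = 2(x + 2) + 2·4·(4x + 2) = 0 ⇒ x = -10/17.
Then y = -74/17 and the distance is √(36/17) ≈ 1.4552.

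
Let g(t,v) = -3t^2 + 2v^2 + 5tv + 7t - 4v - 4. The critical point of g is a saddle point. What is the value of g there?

∂g/∂t = -6t + 5v + 7 = 0 and ∂g/∂v = 5t + 4v - 4 = 0, so (t, v) = (48/49, -11/49).
The Hessian has g_{tt} = -6, g_{vv} = 4, g_{tv} = 5, giving D = -49 < 0, so the point is a saddle point.
g(48/49, -11/49) = -6/49.

-6/49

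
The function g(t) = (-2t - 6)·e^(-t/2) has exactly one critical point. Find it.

-1

Differentiating with the product rule gives g'(t) = (t + 1)·e^(-t/2). Since e^(-t/2) > 0, the only critical point is t = -1.
g''(-1) has the same sign as 1 > 0, so this is a local minimum.
g(-1) = (-4)·e^(1/2) ≈ -6.5949.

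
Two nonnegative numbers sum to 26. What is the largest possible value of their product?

With x + y = 26, the product is P(x) = x(26 − x).
P'(x) = 26 − 2x = 0 gives x = 13; P'' = −2 < 0, so this is the maximum.
P = 13·13 = 169.

169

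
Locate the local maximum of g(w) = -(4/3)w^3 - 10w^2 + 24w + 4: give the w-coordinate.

1

g'(w) = -4w^2 - 20w + 24 = 0 at w = -6, 1.
g''(w) = -8w - 20. g''(-6) = 28 > 0 ⇒ local minimum; g''(1) = -28 < 0 ⇒ local maximum.
Thus g has its local maximum at w = 1, with value 50/3.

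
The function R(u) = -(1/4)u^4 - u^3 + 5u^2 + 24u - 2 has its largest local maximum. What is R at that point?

R'(u) = -u^3 - 3u^2 + 10u + 24. Setting R'(u) = 0 gives u ∈ {-4, -2, 3}.
Since R''(u) = -3u^2 - 6u + 10, we get R''(-4) = -14 < 0 ⇒ local maximum; R''(-2) = 10 > 0 ⇒ local minimum; R''(3) = -35 < 0 ⇒ local maximum.
So the largest local maximum value is R(3) = 271/4.

271/4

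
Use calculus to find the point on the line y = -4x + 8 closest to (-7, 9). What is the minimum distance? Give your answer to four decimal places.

Minimize D(x)^2 = (x + 7)^2 + (-4x - 1)^2.
d/dx[D^2] = 2(x + 7) + 2·(-4)·(-4x - 1) = 0 ⇒ x = -11/17.
Then y = 180/17 and the distance is √(729/17) ≈ 6.5485.

6.5485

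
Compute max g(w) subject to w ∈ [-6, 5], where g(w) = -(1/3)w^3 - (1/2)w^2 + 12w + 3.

51/2

The derivative is -w^2 - w + 12, which vanishes at w = -4 and w = 3.
Compare values at every candidate in [-6, 5]: g(-6) = -15; g(-4) = -95/3; g(3) = 51/2; g(5) = 53/6.
Hence the absolute maximum is 51/2 at w = 3.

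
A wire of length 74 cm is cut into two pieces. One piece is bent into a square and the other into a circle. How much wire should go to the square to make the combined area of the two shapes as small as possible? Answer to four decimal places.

41.4473

Let x be the length used for the square. Square side x/4; circle radius (74−x)/(2π).
A(x) = (x/4)² + π·((74−x)/(2π))² = x²/16 + (74−x)²/(4π) for 0 ≤ x ≤ 74. A'(x) = x/8 − (74−x)/(2π) = 0 gives x = 4·74/(π+4) ≈ 41.4473.
A'' = 1/8 + 1/(2π) > 0, so this gives the minimum combined area; x ≈ 41.4473 cm to the square.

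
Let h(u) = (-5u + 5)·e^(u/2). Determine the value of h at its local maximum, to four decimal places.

6.0653

By the product rule, h'(u) = (-(5/2)u - 5/2)·e^(u/2). Since e^(u/2) > 0, the only critical point is u = -1.
h''(-1) has the same sign as -5/2 < 0, so this is a local maximum.
h(-1) = (10)·e^(-1/2) ≈ 6.0653.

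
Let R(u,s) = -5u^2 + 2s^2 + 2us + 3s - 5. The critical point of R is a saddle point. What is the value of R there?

-265/44

∂R/∂u = -10u + 2s = 0 and ∂R/∂s = 2u + 4s + 3 = 0, so (u, s) = (-3/22, -15/22).
The Hessian has R_{uu} = -10, R_{ss} = 4, R_{us} = 2, giving D = -44 < 0, so the point is a saddle point.
R(-3/22, -15/22) = -265/44.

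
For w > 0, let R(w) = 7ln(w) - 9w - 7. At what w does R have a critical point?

R'(w) = 7/w − 9 = 0 gives w = 7/9.
R''(w) = -7/w², which is negative for w > 0, so this is a local maximum.
R(7/9) = 7·ln(7/9) - 7 - 7 ≈ -15.7592.

7/9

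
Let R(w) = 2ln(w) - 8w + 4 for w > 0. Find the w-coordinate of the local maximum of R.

1/4

R'(w) = 2/w − 8 = 0 gives w = 1/4.
R''(w) = -2/w², which is negative for w > 0, so this is a local maximum.
R(1/4) = 2·ln(1/4) - 2 + 4 ≈ -0.7726.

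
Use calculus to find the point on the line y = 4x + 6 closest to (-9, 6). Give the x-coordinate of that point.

-9/17

Minimize D(x)^2 = (x + 9)^2 + (4x)^2.
d/dx[D^2] = 2(x + 9) + 2·4·(4x) = 0 ⇒ x = -9/17.
Then y = 66/17 and the distance is √(1296/17) ≈ 8.7313.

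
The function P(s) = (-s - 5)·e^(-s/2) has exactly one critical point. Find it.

-3

Differentiating with the product rule gives P'(s) = ((1/2)s + 3/2)·e^(-s/2). Since e^(-s/2) > 0, the only critical point is s = -3.
P''(-3) has the same sign as 1/2 > 0, so this is a local minimum.
P(-3) = (-2)·e^(3/2) ≈ -8.9634.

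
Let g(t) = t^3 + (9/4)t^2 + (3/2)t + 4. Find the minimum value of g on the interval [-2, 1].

2

Differentiating, g'(t) = 3t^2 + (9/2)t + 3/2; which vanishes at t = -1 and t = -1/2.
Compare values at every candidate in [-2, 1]: g(-2) = 2,  g(-1) = 15/4,  g(-1/2) = 59/16,  g(1) = 35/4.
So the minimum is g(-2) = 2.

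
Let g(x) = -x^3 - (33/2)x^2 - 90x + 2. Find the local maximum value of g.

329/2

g'(x) = -3x^2 - 33x - 90 = 0 at x = -6, -5.
Second-derivative test with g''(x) = -6x - 33: g''(-6) = 3 > 0 ⇒ local minimum; g''(-5) = -3 < 0 ⇒ local maximum.
The local maximum is g(-5) = 329/2.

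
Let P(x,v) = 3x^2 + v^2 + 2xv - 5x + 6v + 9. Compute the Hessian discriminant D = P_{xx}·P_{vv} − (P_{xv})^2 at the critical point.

∂P/∂x = 6x + 2v - 5 = 0 and ∂P/∂v = 2x + 2v + 6 = 0, so (x, v) = (11/4, -23/4).
The Hessian has P_{xx} = 6, P_{vv} = 2, P_{xv} = 2, giving D = 8 > 0 with P_{xx} > 0, so the point is a local minimum.
D = (6)·(2) − (2)^2 = 8.

8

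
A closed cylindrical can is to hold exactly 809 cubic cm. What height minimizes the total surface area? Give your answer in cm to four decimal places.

With radius r and height h, πr²h = 809 so h = 809/(πr²), and S(r) = 2πr² + 2πrh = 2πr² + 2·809/r.
S'(r) = 4πr − 2·809/r² = 0 ⇒ r³ = 809/(2π), so r ≈ 5.0496 and h = 2r ≈ 10.0992.
S''(r) = 4π + 4·809/r³ > 0, so this is the minimum; S ≈ 480.6330.

10.0992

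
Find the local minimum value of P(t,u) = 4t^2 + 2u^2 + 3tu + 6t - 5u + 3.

∂P/∂t = 8t + 3u + 6 = 0 and ∂P/∂u = 3t + 4u - 5 = 0, so (t, u) = (-39/23, 58/23).
The Hessian has P_{tt} = 8, P_{uu} = 4, P_{tu} = 3, giving D = 23 > 0 with P_{tt} > 0, so the point is a local minimum.
P(-39/23, 58/23) = -193/23.

-193/23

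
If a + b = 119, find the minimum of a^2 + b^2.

With a + b = 119, a^2 + b^2 = a^2 + (119 − a)^2.
The derivative 2a − 2(119 − a) = 4a − 238 vanishes at a = 119/2; second derivative 4 > 0, a minimum.
The minimum is 2·(119/2)^2 = 14161/2.

14161/2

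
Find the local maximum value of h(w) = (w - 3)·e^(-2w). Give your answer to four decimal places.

By the product rule, h'(w) = (-2w + 7)·e^(-2w). Since e^(-2w) > 0, the only critical point is w = 7/2.
h''(7/2) has the same sign as -2 < 0, so this is a local maximum.
h(7/2) = (1/2)·e^(-7) ≈ 0.0005.

0.0005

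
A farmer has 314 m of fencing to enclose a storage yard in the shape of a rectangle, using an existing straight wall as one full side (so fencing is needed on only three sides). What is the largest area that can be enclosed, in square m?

24649/2

Let the sides perpendicular to the wall have length x and the parallel side y, so 2x + y = 314 and the area is A = xy = x(314 − 2x).
A'(x) = 314 − 4x = 0 gives x = 157/2, and A''(x) = −4 < 0 confirms a maximum.
Then y = 314 − 2·157/2 = 157 and A = 24649/2.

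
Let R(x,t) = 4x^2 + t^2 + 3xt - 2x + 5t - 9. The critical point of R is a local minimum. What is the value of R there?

-197/7

∂R/∂x = 8x + 3t - 2 = 0 and ∂R/∂t = 3x + 2t + 5 = 0, so (x, t) = (19/7, -46/7).
The Hessian has R_{xx} = 8, R_{tt} = 2, R_{xt} = 3, giving D = 7 > 0 with R_{xx} > 0, so the point is a local minimum.
R(19/7, -46/7) = -197/7.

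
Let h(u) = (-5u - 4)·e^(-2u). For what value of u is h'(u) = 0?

By the product rule, h'(u) = (10u + 3)·e^(-2u). Since e^(-2u) > 0, the only critical point is u = -3/10.
h''(-3/10) has the same sign as 10 > 0, so this is a local minimum.
h(-3/10) = (-5/2)·e^(3/5) ≈ -4.5553.

-3/10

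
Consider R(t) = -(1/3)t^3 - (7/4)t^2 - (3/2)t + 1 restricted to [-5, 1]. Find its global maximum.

77/12

The derivative is -t^2 - (7/2)t - 3/2, which vanishes at t = -3 and t = -1/2.
Candidates: R(-5) = 77/12,  R(-3) = -5/4,  R(-1/2) = 65/48,  R(1) = -31/12.
The maximum over the interval is 77/12, attained at t = -5.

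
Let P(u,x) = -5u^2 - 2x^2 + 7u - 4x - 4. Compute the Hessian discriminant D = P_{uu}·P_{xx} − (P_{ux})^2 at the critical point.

40

∂P/∂u = -10u + 7 = 0 and ∂P/∂x = -4x - 4 = 0, so (u, x) = (7/10, -1).
The Hessian has P_{uu} = -10, P_{xx} = -4, P_{ux} = 0, giving D = 40 > 0 with P_{uu} < 0, so the point is a local maximum.
D = (-10)·(-4) − (0)^2 = 40.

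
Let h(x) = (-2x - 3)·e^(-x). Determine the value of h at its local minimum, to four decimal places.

-3.2974

h'(x) = (-2)·e^(-x) + (-2x - 3)·(-1)·e^(-x) = (2x + 1)·e^(-x). Since e^(-x) > 0, the only critical point is x = -1/2.
h''(-1/2) has the same sign as 2 > 0, so this is a local minimum.
h(-1/2) = (-2)·e^(1/2) ≈ -3.2974.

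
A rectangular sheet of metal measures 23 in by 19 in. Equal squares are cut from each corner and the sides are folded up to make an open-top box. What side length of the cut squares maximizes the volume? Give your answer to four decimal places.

With cut size x, the volume is V(x) = x(23 − 2x)(19 − 2x) for 0 < x < 9.5.
V'(x) = 12x^2 − 168x + 437. Setting V'(x) = 0 gives x ≈ 3.4527 (the root in (0, 9.5)).
V''(x) = 24x − 168 is negative there, so this is the maximum; V ≈ 672.0948.

3.4527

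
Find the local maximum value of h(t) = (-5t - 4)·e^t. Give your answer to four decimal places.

0.8265

h'(t) = (-5)·e^t + (-5t - 4)·1·e^t = (-5t - 9)·e^t. Since e^t > 0, the only critical point is t = -9/5.
h''(-9/5) has the same sign as -5 < 0, so this is a local maximum.
h(-9/5) = (5)·e^(-9/5) ≈ 0.8265.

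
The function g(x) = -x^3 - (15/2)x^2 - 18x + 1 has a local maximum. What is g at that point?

15

g'(x) = -3x^2 - 15x - 18. Setting g'(x) = 0 gives x ∈ {-3, -2}.
g''(x) = -6x - 15. g''(-3) = 3 > 0 ⇒ local minimum; g''(-2) = -3 < 0 ⇒ local maximum.
The local maximum is g(-2) = 15.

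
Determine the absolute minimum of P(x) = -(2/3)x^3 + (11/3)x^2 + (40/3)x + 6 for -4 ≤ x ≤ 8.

Differentiating, P'(x) = -2x^2 + (22/3)x + 40/3; which vanishes at x = -4/3 and x = 5.
Compare values at every candidate in [-4, 8]: P(-4) = 54; P(-4/3) = -298/81; P(5) = 81; P(8) = 6.
Hence the absolute minimum is -298/81 at x = -4/3.

-298/81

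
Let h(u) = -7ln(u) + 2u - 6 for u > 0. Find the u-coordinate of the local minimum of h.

h'(u) = -7/u + 2 = 0 gives u = 7/2.
h''(u) = 7/u², which is positive for u > 0, so this is a local minimum.
h(7/2) = -7·ln(7/2) + 7 - 6 ≈ -7.7693.

7/2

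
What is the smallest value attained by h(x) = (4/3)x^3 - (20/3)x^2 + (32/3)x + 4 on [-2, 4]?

-164/3

Differentiating, h'(x) = 4x^2 - (40/3)x + 32/3; which vanishes at x = 4/3 and x = 2.
Candidates: h(-2) = -164/3,  h(4/3) = 772/81,  h(2) = 28/3,  h(4) = 76/3.
Hence the absolute minimum is -164/3 at x = -2.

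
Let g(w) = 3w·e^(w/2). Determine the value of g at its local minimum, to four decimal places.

-2.2073

Differentiating with the product rule gives g'(w) = ((3/2)w + 3)·e^(w/2). Since e^(w/2) > 0, the only critical point is w = -2.
g''(-2) has the same sign as 3/2 > 0, so this is a local minimum.
g(-2) = (-6)·e^(-1) ≈ -2.2073.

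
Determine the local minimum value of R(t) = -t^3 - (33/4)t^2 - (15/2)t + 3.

-163/4

Critical points: R'(t) = -3t^2 - (33/2)t - 15/2 vanishes at t = -5, -1/2.
Since R''(t) = -6t - 33/2, we get R''(-5) = 27/2 > 0 ⇒ local minimum; R''(-1/2) = -27/2 < 0 ⇒ local maximum.
Thus R has its local minimum at t = -5, with value -163/4.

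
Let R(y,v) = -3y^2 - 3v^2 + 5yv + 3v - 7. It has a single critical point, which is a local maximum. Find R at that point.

-50/11

∂R/∂y = -6y + 5v = 0 and ∂R/∂v = 5y - 6v + 3 = 0, so (y, v) = (15/11, 18/11).
The Hessian has R_{yy} = -6, R_{vv} = -6, R_{yv} = 5, giving D = 11 > 0 with R_{yy} < 0, so the point is a local maximum.
R(15/11, 18/11) = -50/11.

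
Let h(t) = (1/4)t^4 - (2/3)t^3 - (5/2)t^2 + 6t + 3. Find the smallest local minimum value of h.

h'(t) = t^3 - 2t^2 - 5t + 6 = 0 at t = -2, 1, 3.
Since h''(t) = 3t^2 - 4t - 5, we get h''(-2) = 15 > 0 ⇒ local minimum; h''(1) = -6 < 0 ⇒ local maximum; h''(3) = 10 > 0 ⇒ local minimum.
Thus h has its smallest local minimum at t = -2, with value -29/3.

-29/3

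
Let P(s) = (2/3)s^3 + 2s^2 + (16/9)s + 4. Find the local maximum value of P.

292/81

P'(s) = 2s^2 + 4s + 16/9 = 0 at s = -4/3, -2/3.
P''(s) = 4s + 4. P''(-4/3) = -4/3 < 0 ⇒ local maximum; P''(-2/3) = 4/3 > 0 ⇒ local minimum.
Thus P has its local maximum at s = -4/3, with value 292/81.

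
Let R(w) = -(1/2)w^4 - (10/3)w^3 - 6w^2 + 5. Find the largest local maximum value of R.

R'(w) = -2w^3 - 10w^2 - 12w = 0 at w = -3, -2, 0.
Since R''(w) = -6w^2 - 20w - 12, we get R''(-3) = -6 < 0 ⇒ local maximum; R''(-2) = 4 > 0 ⇒ local minimum; R''(0) = -12 < 0 ⇒ local maximum.
Thus R has its largest local maximum at w = 0, with value 5.

5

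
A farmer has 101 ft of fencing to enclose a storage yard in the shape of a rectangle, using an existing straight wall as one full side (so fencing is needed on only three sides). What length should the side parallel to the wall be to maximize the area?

101/2

Let the sides perpendicular to the wall have length x and the parallel side y, so 2x + y = 101 and the area is A = xy = x(101 − 2x).
A'(x) = 101 − 4x = 0 gives x = 101/4, and A''(x) = −4 < 0 confirms a maximum.
Then y = 101 − 2·101/4 = 101/2 and A = 10201/8.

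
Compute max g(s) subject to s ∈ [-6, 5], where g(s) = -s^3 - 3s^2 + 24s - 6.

The derivative is -3s^2 - 6s + 24, which vanishes at s = -4 and s = 2.
Candidates: g(-6) = -42, g(-4) = -86, g(2) = 22, g(5) = -86.
So the maximum is g(2) = 22.

22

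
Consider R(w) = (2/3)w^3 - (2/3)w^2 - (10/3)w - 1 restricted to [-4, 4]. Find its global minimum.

The derivative is 2w^2 - (4/3)w - 10/3, which vanishes at w = -1 and w = 5/3.
Compare values at every candidate in [-4, 4]: R(-4) = -41,  R(-1) = 1,  R(5/3) = -431/81,  R(4) = 53/3.
So the minimum is R(-4) = -41.

-41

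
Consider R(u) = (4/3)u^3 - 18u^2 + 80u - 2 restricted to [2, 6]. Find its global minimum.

Differentiating, R'(u) = 4u^2 - 36u + 80; which vanishes at u = 4 and u = 5.
Evaluating at the critical points and endpoints: R(2) = 290/3,  R(4) = 346/3,  R(5) = 344/3,  R(6) = 118.
The minimum over the interval is 290/3, attained at u = 2.

290/3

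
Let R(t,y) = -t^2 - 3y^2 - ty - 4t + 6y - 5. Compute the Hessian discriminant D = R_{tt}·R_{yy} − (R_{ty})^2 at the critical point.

11

∂R/∂t = -2t - y - 4 = 0 and ∂R/∂y = -t - 6y + 6 = 0, so (t, y) = (-30/11, 16/11).
The Hessian has R_{tt} = -2, R_{yy} = -6, R_{ty} = -1, giving D = 11 > 0 with R_{tt} < 0, so the point is a local maximum.
D = (-2)·(-6) − (-1)^2 = 11.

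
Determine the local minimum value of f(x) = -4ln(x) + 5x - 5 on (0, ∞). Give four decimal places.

-0.1074

f'(x) = -4/x + 5 = 0 gives x = 4/5.
f''(x) = 4/x², which is positive for x > 0, so this is a local minimum.
f(4/5) = -4·ln(4/5) + 4 - 5 ≈ -0.1074.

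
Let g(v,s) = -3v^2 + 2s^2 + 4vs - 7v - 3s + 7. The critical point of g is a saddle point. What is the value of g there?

267/40

∂g/∂v = -6v + 4s - 7 = 0 and ∂g/∂s = 4v + 4s - 3 = 0, so (v, s) = (-2/5, 23/20).
The Hessian has g_{vv} = -6, g_{ss} = 4, g_{vs} = 4, giving D = -40 < 0, so the point is a saddle point.
g(-2/5, 23/20) = 267/40.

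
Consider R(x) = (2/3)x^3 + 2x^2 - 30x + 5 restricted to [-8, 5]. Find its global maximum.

365/3

Differentiating, R'(x) = 2x^2 + 4x - 30; which vanishes at x = -5 and x = 3.
Compare values at every candidate in [-8, 5]: R(-8) = 95/3, R(-5) = 365/3, R(3) = -49, R(5) = -35/3.
So the maximum is R(-5) = 365/3.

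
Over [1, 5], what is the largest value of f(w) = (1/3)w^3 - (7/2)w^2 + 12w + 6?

The derivative is w^2 - 7w + 12, which vanishes at w = 3 and w = 4.
Compare values at every candidate in [1, 5]: f(1) = 89/6; f(3) = 39/2; f(4) = 58/3; f(5) = 121/6.
The maximum over the interval is 121/6, attained at w = 5.

121/6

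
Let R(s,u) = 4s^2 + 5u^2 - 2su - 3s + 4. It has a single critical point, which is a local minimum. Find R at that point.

259/76

∂R/∂s = 8s - 2u - 3 = 0 and ∂R/∂u = -2s + 10u = 0, so (s, u) = (15/38, 3/38).
The Hessian has R_{ss} = 8, R_{uu} = 10, R_{su} = -2, giving D = 76 > 0 with R_{ss} > 0, so the point is a local minimum.
R(15/38, 3/38) = 259/76.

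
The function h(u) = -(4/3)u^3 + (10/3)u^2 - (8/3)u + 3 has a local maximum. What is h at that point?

h'(u) = -4u^2 + (20/3)u - 8/3 = 0 at u = 2/3, 1.
Since h''(u) = -8u + 20/3, we get h''(2/3) = 4/3 > 0 ⇒ local minimum; h''(1) = -4/3 < 0 ⇒ local maximum.
The local maximum is h(1) = 7/3.

7/3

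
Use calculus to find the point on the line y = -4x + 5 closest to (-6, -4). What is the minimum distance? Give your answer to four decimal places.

8.0037

Minimize D(x)^2 = (x + 6)^2 + (-4x + 9)^2.
d/dx[D^2] = 2(x + 6) + 2·(-4)·(-4x + 9) = 0 ⇒ x = 30/17.
Then y = -35/17 and the distance is √(1089/17) ≈ 8.0037.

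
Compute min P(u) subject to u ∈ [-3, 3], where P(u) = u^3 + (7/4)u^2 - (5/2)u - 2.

The derivative is 3u^2 + (7/2)u - 5/2, which vanishes at u = -5/3 and u = 1/2.
Evaluating at the critical points and endpoints: P(-3) = -23/4,  P(-5/3) = 259/108,  P(1/2) = -43/16,  P(3) = 133/4.
Hence the absolute minimum is -23/4 at u = -3.

-23/4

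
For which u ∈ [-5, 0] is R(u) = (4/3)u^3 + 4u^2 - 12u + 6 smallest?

-5

R'(u) = 4u^2 + 8u - 12, whose only zero in [-5, 0] is u = -3.
Evaluating at the critical points and endpoints: R(-5) = -2/3, R(-3) = 42, R(0) = 6.
The minimum over the interval is -2/3, attained at u = -5.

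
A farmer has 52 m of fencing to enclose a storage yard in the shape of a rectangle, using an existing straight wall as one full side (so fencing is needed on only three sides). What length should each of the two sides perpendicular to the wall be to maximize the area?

13

Let the sides perpendicular to the wall have length x and the parallel side y, so 2x + y = 52 and the area is A = xy = x(52 − 2x).
A'(x) = 52 − 4x = 0 gives x = 13, and A''(x) = −4 < 0 confirms a maximum.
Then y = 52 − 2·13 = 26 and A = 338.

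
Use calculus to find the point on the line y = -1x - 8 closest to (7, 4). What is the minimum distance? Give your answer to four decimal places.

13.4350

Minimize D(x)^2 = (x - 7)^2 + (-x - 12)^2.
d/dx[D^2] = 2(x - 7) + 2·(-1)·(-x - 12) = 0 ⇒ x = -5/2.
Then y = -11/2 and the distance is √(361/2) ≈ 13.4350.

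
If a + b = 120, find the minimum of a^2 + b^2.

With a + b = 120, a^2 + b^2 = a^2 + (120 − a)^2.
The derivative 2a − 2(120 − a) = 4a − 240 vanishes at a = 60; second derivative 4 > 0, a minimum.
The minimum is 2·(60)^2 = 7200.

7200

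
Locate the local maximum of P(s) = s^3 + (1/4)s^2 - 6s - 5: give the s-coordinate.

-3/2

Critical points: P'(s) = 3s^2 + (1/2)s - 6 vanishes at s = -3/2, 4/3.
Second-derivative test with P''(s) = 6s + 1/2: P''(-3/2) = -17/2 < 0 ⇒ local maximum; P''(4/3) = 17/2 > 0 ⇒ local minimum.
The local maximum is P(-3/2) = 19/16.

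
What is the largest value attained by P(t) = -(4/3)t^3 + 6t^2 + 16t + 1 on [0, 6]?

227/3

Differentiating, P'(t) = -4t^2 + 12t + 16; whose only zero in [0, 6] is t = 4.
Compare values at every candidate in [0, 6]: P(0) = 1; P(4) = 227/3; P(6) = 25.
So the maximum is P(4) = 227/3.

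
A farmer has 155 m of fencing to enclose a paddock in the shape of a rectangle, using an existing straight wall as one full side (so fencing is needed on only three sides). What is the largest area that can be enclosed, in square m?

24025/8

Let the sides perpendicular to the wall have length x and the parallel side y, so 2x + y = 155 and the area is A = xy = x(155 − 2x).
A'(x) = 155 − 4x = 0 gives x = 155/4, and A''(x) = −4 < 0 confirms a maximum.
Then y = 155 − 2·155/4 = 155/2 and A = 24025/8.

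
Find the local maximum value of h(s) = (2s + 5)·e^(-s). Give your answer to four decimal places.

h'(s) = 2·e^(-s) + (2s + 5)·(-1)·e^(-s) = (-2s - 3)·e^(-s). Since e^(-s) > 0, the only critical point is s = -3/2.
h''(-3/2) has the same sign as -2 < 0, so this is a local maximum.
h(-3/2) = (2)·e^(3/2) ≈ 8.9634.

8.9634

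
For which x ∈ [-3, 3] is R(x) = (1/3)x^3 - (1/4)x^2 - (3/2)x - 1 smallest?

The derivative is x^2 - (1/2)x - 3/2, which vanishes at x = -1 and x = 3/2.
Candidates: R(-3) = -31/4; R(-1) = -1/12; R(3/2) = -43/16; R(3) = 5/4.
So the minimum is R(-3) = -31/4.

-3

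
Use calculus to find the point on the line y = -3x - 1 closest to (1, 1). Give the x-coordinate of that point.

Minimize D(x)^2 = (x - 1)^2 + (-3x - 2)^2.
d/dx[D^2] = 2(x - 1) + 2·(-3)·(-3x - 2) = 0 ⇒ x = -1/2.
Then y = 1/2 and the distance is √(5/2) ≈ 1.5811.

-1/2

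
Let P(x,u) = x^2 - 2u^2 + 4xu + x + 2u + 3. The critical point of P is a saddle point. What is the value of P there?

∂P/∂x = 2x + 4u + 1 = 0 and ∂P/∂u = 4x - 4u + 2 = 0, so (x, u) = (-1/2, 0).
The Hessian has P_{xx} = 2, P_{uu} = -4, P_{xu} = 4, giving D = -24 < 0, so the point is a saddle point.
P(-1/2, 0) = 11/4.

11/4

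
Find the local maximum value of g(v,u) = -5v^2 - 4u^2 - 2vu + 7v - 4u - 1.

64/19

∂g/∂v = -10v - 2u + 7 = 0 and ∂g/∂u = -2v - 8u - 4 = 0, so (v, u) = (16/19, -27/38).
The Hessian has g_{vv} = -10, g_{uu} = -8, g_{vu} = -2, giving D = 76 > 0 with g_{vv} < 0, so the point is a local maximum.
g(16/19, -27/38) = 64/19.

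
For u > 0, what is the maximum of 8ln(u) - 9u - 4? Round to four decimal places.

-12.9423

R'(u) = 8/u − 9 = 0 gives u = 8/9.
R''(u) = -8/u², which is negative for u > 0, so this is a local maximum.
R(8/9) = 8·ln(8/9) - 8 - 4 ≈ -12.9423.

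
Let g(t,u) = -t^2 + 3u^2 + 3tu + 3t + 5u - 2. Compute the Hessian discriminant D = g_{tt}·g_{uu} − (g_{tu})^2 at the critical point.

-21

∂g/∂t = -2t + 3u + 3 = 0 and ∂g/∂u = 3t + 6u + 5 = 0, so (t, u) = (1/7, -19/21).
The Hessian has g_{tt} = -2, g_{uu} = 6, g_{tu} = 3, giving D = -21 < 0, so the point is a saddle point.
D = (-2)·(6) − (3)^2 = -21.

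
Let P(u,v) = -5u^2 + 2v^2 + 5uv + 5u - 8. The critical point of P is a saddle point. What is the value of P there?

-94/13

∂P/∂u = -10u + 5v + 5 = 0 and ∂P/∂v = 5u + 4v = 0, so (u, v) = (4/13, -5/13).
The Hessian has P_{uu} = -10, P_{vv} = 4, P_{uv} = 5, giving D = -65 < 0, so the point is a saddle point.
P(4/13, -5/13) = -94/13.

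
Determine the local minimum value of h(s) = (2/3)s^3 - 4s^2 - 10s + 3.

-191/3

h'(s) = 2s^2 - 8s - 10. Setting h'(s) = 0 gives s ∈ {-1, 5}.
Since h''(s) = 4s - 8, we get h''(-1) = -12 < 0 ⇒ local maximum; h''(5) = 12 > 0 ⇒ local minimum.
So the local minimum value is h(5) = -191/3.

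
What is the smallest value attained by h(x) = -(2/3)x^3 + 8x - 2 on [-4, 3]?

-38/3

Differentiating, h'(x) = -2x^2 + 8; which vanishes at x = -2 and x = 2.
Compare values at every candidate in [-4, 3]: h(-4) = 26/3, h(-2) = -38/3, h(2) = 26/3, h(3) = 4.
Hence the absolute minimum is -38/3 at x = -2.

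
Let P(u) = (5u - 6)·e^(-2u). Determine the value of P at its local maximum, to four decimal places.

P'(u) = 5·e^(-2u) + (5u - 6)·(-2)·e^(-2u) = (-10u + 17)·e^(-2u). Since e^(-2u) > 0, the only critical point is u = 17/10.
P''(17/10) has the same sign as -10 < 0, so this is a local maximum.
P(17/10) = (5/2)·e^(-17/5) ≈ 0.0834.

0.0834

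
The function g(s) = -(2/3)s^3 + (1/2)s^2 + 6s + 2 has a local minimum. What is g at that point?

-29/8

g'(s) = -2s^2 + s + 6 = 0 at s = -3/2, 2.
g''(s) = -4s + 1. g''(-3/2) = 7 > 0 ⇒ local minimum; g''(2) = -7 < 0 ⇒ local maximum.
Thus g has its local minimum at s = -3/2, with value -29/8.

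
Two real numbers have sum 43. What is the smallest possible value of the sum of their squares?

With a + b = 43, a^2 + b^2 = a^2 + (43 − a)^2.
The derivative 2a − 2(43 − a) = 4a − 86 vanishes at a = 43/2; second derivative 4 > 0, a minimum.
The minimum is 2·(43/2)^2 = 1849/2.

1849/2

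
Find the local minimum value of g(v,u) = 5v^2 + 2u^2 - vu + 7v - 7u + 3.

-59/13

∂g/∂v = 10v - u + 7 = 0 and ∂g/∂u = -v + 4u - 7 = 0, so (v, u) = (-7/13, 21/13).
The Hessian has g_{vv} = 10, g_{uu} = 4, g_{vu} = -1, giving D = 39 > 0 with g_{vv} > 0, so the point is a local minimum.
g(-7/13, 21/13) = -59/13.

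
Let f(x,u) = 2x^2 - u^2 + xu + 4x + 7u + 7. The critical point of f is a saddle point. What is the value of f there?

∂f/∂x = 4x + u + 4 = 0 and ∂f/∂u = x - 2u + 7 = 0, so (x, u) = (-5/3, 8/3).
The Hessian has f_{xx} = 4, f_{uu} = -2, f_{xu} = 1, giving D = -9 < 0, so the point is a saddle point.
f(-5/3, 8/3) = 13.

13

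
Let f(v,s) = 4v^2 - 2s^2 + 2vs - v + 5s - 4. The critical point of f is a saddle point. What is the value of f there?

-1

∂f/∂v = 8v + 2s - 1 = 0 and ∂f/∂s = 2v - 4s + 5 = 0, so (v, s) = (-1/6, 7/6).
The Hessian has f_{vv} = 8, f_{ss} = -4, f_{vs} = 2, giving D = -36 < 0, so the point is a saddle point.
f(-1/6, 7/6) = -1.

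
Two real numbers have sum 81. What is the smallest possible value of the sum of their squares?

6561/2

With a + b = 81, a^2 + b^2 = a^2 + (81 − a)^2.
The derivative 2a − 2(81 − a) = 4a − 162 vanishes at a = 81/2; second derivative 4 > 0, a minimum.
The minimum is 2·(81/2)^2 = 6561/2.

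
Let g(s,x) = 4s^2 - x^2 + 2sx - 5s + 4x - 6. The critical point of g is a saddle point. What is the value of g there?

-41/20

∂g/∂s = 8s + 2x - 5 = 0 and ∂g/∂x = 2s - 2x + 4 = 0, so (s, x) = (1/10, 21/10).
The Hessian has g_{ss} = 8, g_{xx} = -2, g_{sx} = 2, giving D = -20 < 0, so the point is a saddle point.
g(1/10, 21/10) = -41/20.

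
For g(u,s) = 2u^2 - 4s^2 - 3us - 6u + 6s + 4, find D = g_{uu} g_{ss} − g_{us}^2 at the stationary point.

∂g/∂u = 4u - 3s - 6 = 0 and ∂g/∂s = -3u - 8s + 6 = 0, so (u, s) = (66/41, 6/41).
The Hessian has g_{uu} = 4, g_{ss} = -8, g_{us} = -3, giving D = -41 < 0, so the point is a saddle point.
D = (4)·(-8) − (-3)^2 = -41.

-41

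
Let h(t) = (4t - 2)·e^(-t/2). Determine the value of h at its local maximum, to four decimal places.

2.2920

By the product rule, h'(t) = (-2t + 5)·e^(-t/2). Since e^(-t/2) > 0, the only critical point is t = 5/2.
h''(5/2) has the same sign as -2 < 0, so this is a local maximum.
h(5/2) = (8)·e^(-5/4) ≈ 2.2920.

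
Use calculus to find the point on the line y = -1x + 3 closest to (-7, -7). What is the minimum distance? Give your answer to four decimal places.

Minimize D(x)^2 = (x + 7)^2 + (-x + 10)^2.
d/dx[D^2] = 2(x + 7) + 2·(-1)·(-x + 10) = 0 ⇒ x = 3/2.
Then y = 3/2 and the distance is √(289/2) ≈ 12.0208.

12.0208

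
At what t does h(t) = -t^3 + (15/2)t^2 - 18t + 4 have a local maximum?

h'(t) = -3t^2 + 15t - 18. Setting h'(t) = 0 gives t ∈ {2, 3}.
Second-derivative test with h''(t) = -6t + 15: h''(2) = 3 > 0 ⇒ local minimum; h''(3) = -3 < 0 ⇒ local maximum.
The local maximum is h(3) = -19/2.

3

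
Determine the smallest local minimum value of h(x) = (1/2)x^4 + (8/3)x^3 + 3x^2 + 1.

h'(x) = 2x^3 + 8x^2 + 6x. Setting h'(x) = 0 gives x ∈ {-3, -1, 0}.
Second-derivative test with h''(x) = 6x^2 + 16x + 6: h''(-3) = 12 > 0 ⇒ local minimum; h''(-1) = -4 < 0 ⇒ local maximum; h''(0) = 6 > 0 ⇒ local minimum.
The smallest local minimum is h(-3) = -7/2.

-7/2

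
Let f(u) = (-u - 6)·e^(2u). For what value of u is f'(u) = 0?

-13/2

Differentiating with the product rule gives f'(u) = (-2u - 13)·e^(2u). Since e^(2u) > 0, the only critical point is u = -13/2.
f''(-13/2) has the same sign as -2 < 0, so this is a local maximum.
f(-13/2) = (1/2)·e^(-13) ≈ 0.0000.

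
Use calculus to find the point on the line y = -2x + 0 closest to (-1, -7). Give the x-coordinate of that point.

Minimize D(x)^2 = (x + 1)^2 + (-2x + 7)^2.
d/dx[D^2] = 2(x + 1) + 2·(-2)·(-2x + 7) = 0 ⇒ x = 13/5.
Then y = -26/5 and the distance is √(81/5) ≈ 4.0249.

13/5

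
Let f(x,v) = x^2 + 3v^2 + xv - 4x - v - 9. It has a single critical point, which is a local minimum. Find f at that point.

∂f/∂x = 2x + v - 4 = 0 and ∂f/∂v = x + 6v - 1 = 0, so (x, v) = (23/11, -2/11).
The Hessian has f_{xx} = 2, f_{vv} = 6, f_{xv} = 1, giving D = 11 > 0 with f_{xx} > 0, so the point is a local minimum.
f(23/11, -2/11) = -144/11.

-144/11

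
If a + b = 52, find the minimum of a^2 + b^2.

With a + b = 52, a^2 + b^2 = a^2 + (52 − a)^2.
The derivative 2a − 2(52 − a) = 4a − 104 vanishes at a = 26; second derivative 4 > 0, a minimum.
The minimum is 2·(26)^2 = 1352.

1352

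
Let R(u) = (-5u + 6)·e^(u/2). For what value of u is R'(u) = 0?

-4/5

Differentiating with the product rule gives R'(u) = (-(5/2)u - 2)·e^(u/2). Since e^(u/2) > 0, the only critical point is u = -4/5.
R''(-4/5) has the same sign as -5/2 < 0, so this is a local maximum.
R(-4/5) = (10)·e^(-2/5) ≈ 6.7032.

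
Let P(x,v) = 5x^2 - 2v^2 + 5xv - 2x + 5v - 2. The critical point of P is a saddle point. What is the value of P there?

∂P/∂x = 10x + 5v - 2 = 0 and ∂P/∂v = 5x - 4v + 5 = 0, so (x, v) = (-17/65, 12/13).
The Hessian has P_{xx} = 10, P_{vv} = -4, P_{xv} = 5, giving D = -65 < 0, so the point is a saddle point.
P(-17/65, 12/13) = 37/65.

37/65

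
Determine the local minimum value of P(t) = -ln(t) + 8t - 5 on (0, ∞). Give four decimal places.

P'(t) = -1/t + 8 = 0 gives t = 1/8.
P''(t) = 1/t², which is positive for t > 0, so this is a local minimum.
P(1/8) = -1·ln(1/8) + 1 - 5 ≈ -1.9206.

-1.9206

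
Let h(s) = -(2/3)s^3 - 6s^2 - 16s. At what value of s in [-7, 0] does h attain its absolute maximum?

The derivative is -2s^2 - 12s - 16, which vanishes at s = -4 and s = -2.
Candidates: h(-7) = 140/3, h(-4) = 32/3, h(-2) = 40/3, h(0) = 0.
Hence the absolute maximum is 140/3 at s = -7.

-7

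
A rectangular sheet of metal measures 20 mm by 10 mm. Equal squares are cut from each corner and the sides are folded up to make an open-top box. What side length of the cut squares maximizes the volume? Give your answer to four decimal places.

2.1132

With cut size x, the volume is V(x) = x(20 − 2x)(10 − 2x) for 0 < x < 5.
V'(x) = 12x^2 − 120x + 200. Setting V'(x) = 0 gives x ≈ 2.1132 (the root in (0, 5)).
V''(x) = 24x − 120 is negative there, so this is the maximum; V ≈ 192.4501.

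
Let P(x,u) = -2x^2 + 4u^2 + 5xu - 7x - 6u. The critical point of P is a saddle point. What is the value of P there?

∂P/∂x = -4x + 5u - 7 = 0 and ∂P/∂u = 5x + 8u - 6 = 0, so (x, u) = (-26/57, 59/57).
The Hessian has P_{xx} = -4, P_{uu} = 8, P_{xu} = 5, giving D = -57 < 0, so the point is a saddle point.
P(-26/57, 59/57) = -86/57.

-86/57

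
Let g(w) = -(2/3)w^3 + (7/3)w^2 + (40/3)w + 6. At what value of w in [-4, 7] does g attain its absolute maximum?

4

Differentiating, g'(w) = -2w^2 + (14/3)w + 40/3; which vanishes at w = -5/3 and w = 4.
Candidates: g(-4) = 98/3; g(-5/3) = -539/81; g(4) = 54; g(7) = -15.
So the maximum is g(4) = 54.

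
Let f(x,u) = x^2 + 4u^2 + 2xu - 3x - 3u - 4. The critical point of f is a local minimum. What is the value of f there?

∂f/∂x = 2x + 2u - 3 = 0 and ∂f/∂u = 2x + 8u - 3 = 0, so (x, u) = (3/2, 0).
The Hessian has f_{xx} = 2, f_{uu} = 8, f_{xu} = 2, giving D = 12 > 0 with f_{xx} > 0, so the point is a local minimum.
f(3/2, 0) = -25/4.

-25/4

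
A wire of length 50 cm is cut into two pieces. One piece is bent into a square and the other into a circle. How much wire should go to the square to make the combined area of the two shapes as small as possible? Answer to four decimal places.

28.0050

Let x be the length used for the square. Square side x/4; circle radius (50−x)/(2π).
A(x) = (x/4)² + π·((50−x)/(2π))² = x²/16 + (50−x)²/(4π) for 0 ≤ x ≤ 50. A'(x) = x/8 − (50−x)/(2π) = 0 gives x = 4·50/(π+4) ≈ 28.0050.
A'' = 1/8 + 1/(2π) > 0, so this gives the minimum combined area; x ≈ 28.0050 cm to the square.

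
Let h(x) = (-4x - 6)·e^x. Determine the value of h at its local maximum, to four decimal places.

By the product rule, h'(x) = (-4x - 10)·e^x. Since e^x > 0, the only critical point is x = -5/2.
h''(-5/2) has the same sign as -4 < 0, so this is a local maximum.
h(-5/2) = (4)·e^(-5/2) ≈ 0.3283.

0.3283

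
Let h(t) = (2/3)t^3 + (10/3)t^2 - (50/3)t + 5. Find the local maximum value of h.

265/3

Critical points: h'(t) = 2t^2 + (20/3)t - 50/3 vanishes at t = -5, 5/3.
Second-derivative test with h''(t) = 4t + 20/3: h''(-5) = -40/3 < 0 ⇒ local maximum; h''(5/3) = 40/3 > 0 ⇒ local minimum.
So the local maximum value is h(-5) = 265/3.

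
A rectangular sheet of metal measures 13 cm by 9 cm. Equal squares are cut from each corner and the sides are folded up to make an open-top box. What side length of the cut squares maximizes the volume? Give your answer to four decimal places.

1.7446

With cut size x, the volume is V(x) = x(13 − 2x)(9 − 2x) for 0 < x < 4.5.
V'(x) = 12x^2 − 88x + 117. Setting V'(x) = 0 gives x ≈ 1.7446 (the root in (0, 4.5)).
V''(x) = 24x − 88 is negative there, so this is the maximum; V ≈ 91.4382.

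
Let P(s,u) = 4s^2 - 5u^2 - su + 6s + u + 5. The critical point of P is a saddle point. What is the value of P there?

∂P/∂s = 8s - u + 6 = 0 and ∂P/∂u = -s - 10u + 1 = 0, so (s, u) = (-59/81, 14/81).
The Hessian has P_{ss} = 8, P_{uu} = -10, P_{su} = -1, giving D = -81 < 0, so the point is a saddle point.
P(-59/81, 14/81) = 235/81.

235/81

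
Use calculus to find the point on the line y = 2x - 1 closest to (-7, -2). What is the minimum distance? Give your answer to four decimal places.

5.8138

Minimize D(x)^2 = (x + 7)^2 + (2x + 1)^2.
d/dx[D^2] = 2(x + 7) + 2·2·(2x + 1) = 0 ⇒ x = -9/5.
Then y = -23/5 and the distance is √(169/5) ≈ 5.8138.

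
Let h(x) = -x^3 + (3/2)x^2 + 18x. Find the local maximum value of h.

Critical points: h'(x) = -3x^2 + 3x + 18 vanishes at x = -2, 3.
Second-derivative test with h''(x) = -6x + 3: h''(-2) = 15 > 0 ⇒ local minimum; h''(3) = -15 < 0 ⇒ local maximum.
Thus h has its local maximum at x = 3, with value 81/2.

81/2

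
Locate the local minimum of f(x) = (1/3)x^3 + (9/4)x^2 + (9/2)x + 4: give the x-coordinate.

Critical points: f'(x) = x^2 + (9/2)x + 9/2 vanishes at x = -3, -3/2.
f''(x) = 2x + 9/2. f''(-3) = -3/2 < 0 ⇒ local maximum; f''(-3/2) = 3/2 > 0 ⇒ local minimum.
Thus f has its local minimum at x = -3/2, with value 19/16.

-3/2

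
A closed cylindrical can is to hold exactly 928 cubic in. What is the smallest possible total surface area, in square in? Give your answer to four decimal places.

With radius r and height h, πr²h = 928 so h = 928/(πr²), and S(r) = 2πr² + 2πrh = 2πr² + 2·928/r.
S'(r) = 4πr − 2·928/r² = 0 ⇒ r³ = 928/(2π), so r ≈ 5.2859 and h = 2r ≈ 10.5719.
S''(r) = 4π + 4·928/r³ > 0, so this is the minimum; S ≈ 526.6796.

526.6796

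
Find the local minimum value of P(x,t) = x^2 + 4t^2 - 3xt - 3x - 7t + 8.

∂P/∂x = 2x - 3t - 3 = 0 and ∂P/∂t = -3x + 8t - 7 = 0, so (x, t) = (45/7, 23/7).
The Hessian has P_{xx} = 2, P_{tt} = 8, P_{xt} = -3, giving D = 7 > 0 with P_{xx} > 0, so the point is a local minimum.
P(45/7, 23/7) = -92/7.

-92/7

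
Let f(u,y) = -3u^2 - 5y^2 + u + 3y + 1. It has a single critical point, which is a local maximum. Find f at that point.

23/15

∂f/∂u = -6u + 1 = 0 and ∂f/∂y = -10y + 3 = 0, so (u, y) = (1/6, 3/10).
The Hessian has f_{uu} = -6, f_{yy} = -10, f_{uy} = 0, giving D = 60 > 0 with f_{uu} < 0, so the point is a local maximum.
f(1/6, 3/10) = 23/15.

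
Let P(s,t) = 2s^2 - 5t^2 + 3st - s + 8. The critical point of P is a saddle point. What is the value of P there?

∂P/∂s = 4s + 3t - 1 = 0 and ∂P/∂t = 3s - 10t = 0, so (s, t) = (10/49, 3/49).
The Hessian has P_{ss} = 4, P_{tt} = -10, P_{st} = 3, giving D = -49 < 0, so the point is a saddle point.
P(10/49, 3/49) = 387/49.

387/49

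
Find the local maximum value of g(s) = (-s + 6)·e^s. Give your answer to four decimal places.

148.4132

Differentiating with the product rule gives g'(s) = (-s + 5)·e^s. Since e^s > 0, the only critical point is s = 5.
g''(5) has the same sign as -1 < 0, so this is a local maximum.
g(5) = (1)·e^(5) ≈ 148.4132.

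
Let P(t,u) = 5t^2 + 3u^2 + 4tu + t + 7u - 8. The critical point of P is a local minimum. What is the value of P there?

-13

∂P/∂t = 10t + 4u + 1 = 0 and ∂P/∂u = 4t + 6u + 7 = 0, so (t, u) = (1/2, -3/2).
The Hessian has P_{tt} = 10, P_{uu} = 6, P_{tu} = 4, giving D = 44 > 0 with P_{tt} > 0, so the point is a local minimum.
P(1/2, -3/2) = -13.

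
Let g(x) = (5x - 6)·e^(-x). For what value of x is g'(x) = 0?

11/5

g'(x) = 5·e^(-x) + (5x - 6)·(-1)·e^(-x) = (-5x + 11)·e^(-x). Since e^(-x) > 0, the only critical point is x = 11/5.
g''(11/5) has the same sign as -5 < 0, so this is a local maximum.
g(11/5) = (5)·e^(-11/5) ≈ 0.5540.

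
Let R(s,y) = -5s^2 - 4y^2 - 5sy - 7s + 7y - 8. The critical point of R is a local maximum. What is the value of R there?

∂R/∂s = -10s - 5y - 7 = 0 and ∂R/∂y = -5s - 8y + 7 = 0, so (s, y) = (-91/55, 21/11).
The Hessian has R_{ss} = -10, R_{yy} = -8, R_{sy} = -5, giving D = 55 > 0 with R_{ss} < 0, so the point is a local maximum.
R(-91/55, 21/11) = 246/55.

246/55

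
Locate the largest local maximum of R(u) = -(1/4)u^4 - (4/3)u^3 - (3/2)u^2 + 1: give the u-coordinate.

-3

R'(u) = -u^3 - 4u^2 - 3u. Setting R'(u) = 0 gives u ∈ {-3, -1, 0}.
Since R''(u) = -3u^2 - 8u - 3, we get R''(-3) = -6 < 0 ⇒ local maximum; R''(-1) = 2 > 0 ⇒ local minimum; R''(0) = -3 < 0 ⇒ local maximum.
Thus R has its largest local maximum at u = -3, with value 13/4.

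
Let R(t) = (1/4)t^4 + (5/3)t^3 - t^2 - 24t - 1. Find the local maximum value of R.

R'(t) = t^3 + 5t^2 - 2t - 24 = 0 at t = -4, -3, 2.
R''(t) = 3t^2 + 10t - 2. R''(-4) = 6 > 0 ⇒ local minimum; R''(-3) = -5 < 0 ⇒ local maximum; R''(2) = 30 > 0 ⇒ local minimum.
So the local maximum value is R(-3) = 149/4.

149/4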